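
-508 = -508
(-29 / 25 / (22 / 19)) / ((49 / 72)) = -19836 / 13475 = -1.47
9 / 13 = 0.69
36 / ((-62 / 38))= -684 / 31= -22.06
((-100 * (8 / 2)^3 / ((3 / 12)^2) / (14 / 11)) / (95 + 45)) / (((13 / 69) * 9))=-647680 / 1911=-338.92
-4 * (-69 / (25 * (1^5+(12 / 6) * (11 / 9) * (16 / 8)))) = 2484 / 1325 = 1.87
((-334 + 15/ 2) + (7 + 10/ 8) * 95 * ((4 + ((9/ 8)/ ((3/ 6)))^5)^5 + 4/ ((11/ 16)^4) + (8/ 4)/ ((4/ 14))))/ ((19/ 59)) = 247151051293993764392634540114359/ 113891530976572473344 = 2170056449103.60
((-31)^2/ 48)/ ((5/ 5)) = 961/ 48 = 20.02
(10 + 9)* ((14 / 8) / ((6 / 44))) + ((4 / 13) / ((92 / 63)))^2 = 130817477 / 536406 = 243.88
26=26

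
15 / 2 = 7.50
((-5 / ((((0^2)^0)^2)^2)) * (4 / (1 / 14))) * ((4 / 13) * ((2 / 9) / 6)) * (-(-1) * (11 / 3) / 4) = -3080 / 1053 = -2.92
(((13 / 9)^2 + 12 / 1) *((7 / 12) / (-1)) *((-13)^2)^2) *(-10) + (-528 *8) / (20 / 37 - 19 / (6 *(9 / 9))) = 60492357883 / 25758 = 2348488.15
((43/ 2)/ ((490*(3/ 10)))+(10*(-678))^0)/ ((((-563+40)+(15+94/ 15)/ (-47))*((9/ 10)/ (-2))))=395975/ 81371997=0.00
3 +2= 5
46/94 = 23/47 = 0.49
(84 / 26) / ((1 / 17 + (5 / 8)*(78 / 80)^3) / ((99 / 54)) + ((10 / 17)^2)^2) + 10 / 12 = 13284122167205 / 1716344775366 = 7.74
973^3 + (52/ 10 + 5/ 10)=921167322.70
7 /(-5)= -1.40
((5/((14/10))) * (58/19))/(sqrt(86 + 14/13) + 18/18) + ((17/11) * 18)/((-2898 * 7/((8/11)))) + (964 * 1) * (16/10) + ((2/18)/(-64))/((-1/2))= 2900 * sqrt(3679)/148827 + 2146328835711589/1391663417760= 1543.46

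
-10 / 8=-5 / 4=-1.25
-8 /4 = -2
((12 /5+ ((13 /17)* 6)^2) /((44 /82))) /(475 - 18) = 0.10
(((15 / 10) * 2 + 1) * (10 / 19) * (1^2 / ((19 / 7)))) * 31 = 8680 / 361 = 24.04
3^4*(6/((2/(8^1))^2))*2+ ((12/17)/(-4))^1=264381/17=15551.82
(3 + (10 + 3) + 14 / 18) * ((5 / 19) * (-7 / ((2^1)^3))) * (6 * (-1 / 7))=755 / 228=3.31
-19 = -19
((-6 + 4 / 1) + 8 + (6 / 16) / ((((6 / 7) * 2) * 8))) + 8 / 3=6677 / 768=8.69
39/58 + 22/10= 833/290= 2.87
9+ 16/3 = 43/3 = 14.33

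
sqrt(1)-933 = -932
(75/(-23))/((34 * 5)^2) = -3/26588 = -0.00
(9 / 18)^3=0.12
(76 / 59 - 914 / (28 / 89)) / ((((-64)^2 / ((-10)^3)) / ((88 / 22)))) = 299830375 / 105728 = 2835.87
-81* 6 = -486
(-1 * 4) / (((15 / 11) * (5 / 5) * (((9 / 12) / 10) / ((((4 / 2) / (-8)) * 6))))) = 176 / 3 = 58.67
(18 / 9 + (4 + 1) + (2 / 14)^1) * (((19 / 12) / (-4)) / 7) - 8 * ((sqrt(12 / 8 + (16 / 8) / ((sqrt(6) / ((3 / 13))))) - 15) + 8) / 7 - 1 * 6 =1877 / 1176 - 4 * sqrt(52 * sqrt(6) + 1014) / 91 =0.11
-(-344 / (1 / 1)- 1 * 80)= 424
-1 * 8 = -8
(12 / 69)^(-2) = 529 / 16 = 33.06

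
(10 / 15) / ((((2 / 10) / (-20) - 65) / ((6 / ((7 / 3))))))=-400 / 15169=-0.03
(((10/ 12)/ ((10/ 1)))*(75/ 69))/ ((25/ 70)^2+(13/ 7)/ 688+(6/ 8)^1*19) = 210700/ 33450303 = 0.01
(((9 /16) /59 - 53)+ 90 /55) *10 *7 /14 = -2666305 /10384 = -256.77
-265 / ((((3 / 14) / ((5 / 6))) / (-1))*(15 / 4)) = 7420 / 27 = 274.81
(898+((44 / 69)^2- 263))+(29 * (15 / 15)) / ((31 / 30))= 97922371 / 147591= 663.47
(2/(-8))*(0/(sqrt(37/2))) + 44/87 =44/87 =0.51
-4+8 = 4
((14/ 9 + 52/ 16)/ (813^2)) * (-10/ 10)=-173/ 23794884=-0.00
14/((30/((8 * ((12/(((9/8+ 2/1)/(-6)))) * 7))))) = -75264/125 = -602.11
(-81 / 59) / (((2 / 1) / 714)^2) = -10323369 / 59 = -174972.36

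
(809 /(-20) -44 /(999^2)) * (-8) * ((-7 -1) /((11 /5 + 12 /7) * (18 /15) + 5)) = -266.97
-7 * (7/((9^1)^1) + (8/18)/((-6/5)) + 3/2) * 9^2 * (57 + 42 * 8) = -850059/2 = -425029.50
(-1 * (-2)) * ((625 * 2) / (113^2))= 2500 / 12769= 0.20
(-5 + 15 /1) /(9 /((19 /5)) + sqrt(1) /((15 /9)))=475 /141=3.37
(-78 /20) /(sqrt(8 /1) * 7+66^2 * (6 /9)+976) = -3783 /3763502+273 * sqrt(2) /75270040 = -0.00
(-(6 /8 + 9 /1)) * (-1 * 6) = 117 /2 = 58.50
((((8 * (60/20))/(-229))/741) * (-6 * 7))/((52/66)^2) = 91476/9559147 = 0.01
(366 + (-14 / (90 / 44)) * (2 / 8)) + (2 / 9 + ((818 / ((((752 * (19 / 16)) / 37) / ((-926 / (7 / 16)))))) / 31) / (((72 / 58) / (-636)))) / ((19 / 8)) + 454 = 9204707936513 / 18409195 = 500006.00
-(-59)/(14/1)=59/14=4.21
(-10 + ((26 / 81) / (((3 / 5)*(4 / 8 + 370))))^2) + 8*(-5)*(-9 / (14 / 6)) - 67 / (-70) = 145.24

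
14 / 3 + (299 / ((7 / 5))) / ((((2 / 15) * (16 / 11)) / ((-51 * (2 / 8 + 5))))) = -113222033 / 384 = -294849.04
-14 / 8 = -7 / 4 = -1.75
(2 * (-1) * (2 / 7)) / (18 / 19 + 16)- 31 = -34975 / 1127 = -31.03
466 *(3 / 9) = 155.33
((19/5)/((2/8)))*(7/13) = 532/65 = 8.18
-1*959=-959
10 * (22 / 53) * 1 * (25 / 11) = 500 / 53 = 9.43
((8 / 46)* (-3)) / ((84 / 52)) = -52 / 161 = -0.32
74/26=37/13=2.85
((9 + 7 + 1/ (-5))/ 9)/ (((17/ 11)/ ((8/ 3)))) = 6952/ 2295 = 3.03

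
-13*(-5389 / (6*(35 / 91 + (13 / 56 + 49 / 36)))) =76502244 / 12959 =5903.41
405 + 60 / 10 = 411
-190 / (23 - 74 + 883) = -95 / 416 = -0.23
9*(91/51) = 273/17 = 16.06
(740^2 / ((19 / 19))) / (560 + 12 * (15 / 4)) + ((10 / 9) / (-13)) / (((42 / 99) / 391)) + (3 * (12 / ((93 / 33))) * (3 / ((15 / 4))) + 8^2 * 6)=6249460957 / 5120115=1220.57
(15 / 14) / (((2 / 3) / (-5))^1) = -225 / 28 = -8.04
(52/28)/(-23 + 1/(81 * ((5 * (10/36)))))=-2925/36211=-0.08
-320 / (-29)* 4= 1280 / 29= 44.14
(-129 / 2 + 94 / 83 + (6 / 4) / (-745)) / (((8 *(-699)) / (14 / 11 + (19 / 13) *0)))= 6857291 / 475449315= 0.01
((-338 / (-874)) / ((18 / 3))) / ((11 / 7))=1183 / 28842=0.04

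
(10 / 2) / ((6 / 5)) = 25 / 6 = 4.17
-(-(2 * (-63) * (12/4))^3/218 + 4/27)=-729137488/2943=-247753.14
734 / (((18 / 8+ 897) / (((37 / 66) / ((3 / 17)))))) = 923372 / 356103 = 2.59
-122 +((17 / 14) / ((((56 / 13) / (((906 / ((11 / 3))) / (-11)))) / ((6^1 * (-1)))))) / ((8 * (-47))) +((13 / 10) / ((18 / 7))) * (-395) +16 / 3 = -25397652409 / 80254944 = -316.46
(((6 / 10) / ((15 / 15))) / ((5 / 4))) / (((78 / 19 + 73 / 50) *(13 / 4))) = 1824 / 68731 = 0.03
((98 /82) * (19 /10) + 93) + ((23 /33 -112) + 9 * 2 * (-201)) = -49168457 /13530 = -3634.03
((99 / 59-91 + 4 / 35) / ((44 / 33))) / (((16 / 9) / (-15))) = 7460667 / 13216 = 564.52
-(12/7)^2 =-144/49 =-2.94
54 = 54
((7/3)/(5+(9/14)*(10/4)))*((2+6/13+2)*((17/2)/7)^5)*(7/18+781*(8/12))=386188325287/178181640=2167.39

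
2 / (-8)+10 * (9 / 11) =349 / 44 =7.93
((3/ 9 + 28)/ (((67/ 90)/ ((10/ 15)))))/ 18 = 850/ 603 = 1.41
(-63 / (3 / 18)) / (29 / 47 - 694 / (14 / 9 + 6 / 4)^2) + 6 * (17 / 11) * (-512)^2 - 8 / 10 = 1401177528450022 / 576427885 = 2430794.15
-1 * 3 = -3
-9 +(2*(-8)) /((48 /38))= -65 /3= -21.67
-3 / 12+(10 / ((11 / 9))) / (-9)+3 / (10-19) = -197 / 132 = -1.49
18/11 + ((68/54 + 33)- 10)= 7691/297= 25.90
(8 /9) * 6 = 16 /3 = 5.33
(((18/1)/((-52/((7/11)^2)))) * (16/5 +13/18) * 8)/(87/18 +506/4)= -51891/1549405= -0.03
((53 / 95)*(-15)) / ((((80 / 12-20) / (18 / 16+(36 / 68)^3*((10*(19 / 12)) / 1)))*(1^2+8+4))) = 0.17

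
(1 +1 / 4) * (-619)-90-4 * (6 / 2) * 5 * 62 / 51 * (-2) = -48815 / 68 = -717.87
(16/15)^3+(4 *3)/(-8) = -1933/6750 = -0.29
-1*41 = -41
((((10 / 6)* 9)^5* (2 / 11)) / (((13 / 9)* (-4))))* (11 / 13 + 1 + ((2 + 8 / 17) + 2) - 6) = -239203125 / 31603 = -7569.00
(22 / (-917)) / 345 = -0.00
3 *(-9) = -27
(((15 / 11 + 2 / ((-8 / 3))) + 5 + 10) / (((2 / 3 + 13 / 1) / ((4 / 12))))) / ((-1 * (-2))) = 687 / 3608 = 0.19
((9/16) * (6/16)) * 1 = 27/128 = 0.21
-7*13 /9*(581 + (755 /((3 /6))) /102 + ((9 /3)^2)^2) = -3141047 /459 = -6843.24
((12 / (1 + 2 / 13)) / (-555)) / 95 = -0.00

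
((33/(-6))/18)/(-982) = 11/35352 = 0.00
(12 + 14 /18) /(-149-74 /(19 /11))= -437 /6561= -0.07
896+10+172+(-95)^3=-856297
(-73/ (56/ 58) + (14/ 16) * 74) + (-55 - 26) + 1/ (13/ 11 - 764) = -91.86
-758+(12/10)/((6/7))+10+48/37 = -137881/185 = -745.30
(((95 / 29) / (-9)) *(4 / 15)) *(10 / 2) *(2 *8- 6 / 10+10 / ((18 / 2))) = -56468 / 7047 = -8.01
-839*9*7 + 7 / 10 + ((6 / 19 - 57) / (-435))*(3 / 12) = -582476067 / 11020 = -52856.27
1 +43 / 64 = 107 / 64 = 1.67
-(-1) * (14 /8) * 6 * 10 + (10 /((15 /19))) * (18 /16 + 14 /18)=13943 /108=129.10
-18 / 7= -2.57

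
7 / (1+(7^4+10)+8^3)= 7 / 2924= 0.00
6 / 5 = 1.20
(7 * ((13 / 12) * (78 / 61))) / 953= 0.01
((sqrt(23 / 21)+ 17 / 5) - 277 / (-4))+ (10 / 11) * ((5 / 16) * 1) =sqrt(483) / 21+ 32091 / 440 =73.98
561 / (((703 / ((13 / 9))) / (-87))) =-70499 / 703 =-100.28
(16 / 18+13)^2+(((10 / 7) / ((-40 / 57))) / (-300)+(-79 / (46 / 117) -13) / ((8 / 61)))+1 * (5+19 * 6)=-3441114839 / 2608200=-1319.34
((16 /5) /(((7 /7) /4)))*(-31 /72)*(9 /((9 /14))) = -3472 /45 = -77.16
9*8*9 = 648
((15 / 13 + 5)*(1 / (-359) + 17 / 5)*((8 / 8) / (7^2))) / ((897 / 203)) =2829472 / 29304093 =0.10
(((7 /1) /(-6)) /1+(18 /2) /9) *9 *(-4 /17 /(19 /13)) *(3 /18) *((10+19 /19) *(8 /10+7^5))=12017577 /1615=7441.22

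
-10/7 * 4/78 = -20/273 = -0.07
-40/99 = -0.40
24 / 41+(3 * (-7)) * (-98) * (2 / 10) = 84498 / 205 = 412.19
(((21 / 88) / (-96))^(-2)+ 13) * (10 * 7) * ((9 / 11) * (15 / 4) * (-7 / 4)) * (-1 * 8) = 5353082775 / 11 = 486643888.64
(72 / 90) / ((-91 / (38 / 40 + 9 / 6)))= -7 / 325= -0.02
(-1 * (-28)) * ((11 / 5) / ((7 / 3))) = 132 / 5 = 26.40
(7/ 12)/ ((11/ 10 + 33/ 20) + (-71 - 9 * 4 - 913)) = -7/ 12207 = -0.00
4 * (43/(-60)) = -43/15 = -2.87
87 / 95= 0.92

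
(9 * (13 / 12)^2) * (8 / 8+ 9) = 845 / 8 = 105.62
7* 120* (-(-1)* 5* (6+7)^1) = 54600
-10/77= -0.13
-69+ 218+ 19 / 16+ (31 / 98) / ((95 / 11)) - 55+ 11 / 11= 7166773 / 74480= 96.22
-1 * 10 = -10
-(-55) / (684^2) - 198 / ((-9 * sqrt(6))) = 55 / 467856 + 11 * sqrt(6) / 3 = 8.98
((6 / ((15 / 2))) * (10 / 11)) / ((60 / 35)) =14 / 33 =0.42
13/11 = 1.18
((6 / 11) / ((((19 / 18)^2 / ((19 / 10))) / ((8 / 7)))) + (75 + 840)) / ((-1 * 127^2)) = -6701001 / 117983635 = -0.06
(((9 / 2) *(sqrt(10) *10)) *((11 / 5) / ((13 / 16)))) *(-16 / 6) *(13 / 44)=-96 *sqrt(10)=-303.58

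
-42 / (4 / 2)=-21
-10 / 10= -1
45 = 45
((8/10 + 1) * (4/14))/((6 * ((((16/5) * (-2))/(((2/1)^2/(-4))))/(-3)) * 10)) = -9/2240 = -0.00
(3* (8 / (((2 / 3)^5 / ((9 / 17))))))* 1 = 6561 / 68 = 96.49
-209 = -209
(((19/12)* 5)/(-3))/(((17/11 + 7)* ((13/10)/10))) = -26125/10998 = -2.38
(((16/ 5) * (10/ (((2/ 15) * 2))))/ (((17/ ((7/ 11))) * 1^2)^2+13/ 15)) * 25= 551250/ 131293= 4.20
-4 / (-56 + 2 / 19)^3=6859 / 299442582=0.00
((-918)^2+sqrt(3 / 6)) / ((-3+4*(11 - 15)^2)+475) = sqrt(2) / 1072+210681 / 134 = 1572.25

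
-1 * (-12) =12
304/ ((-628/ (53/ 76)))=-53/ 157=-0.34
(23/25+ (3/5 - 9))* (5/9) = -187/45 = -4.16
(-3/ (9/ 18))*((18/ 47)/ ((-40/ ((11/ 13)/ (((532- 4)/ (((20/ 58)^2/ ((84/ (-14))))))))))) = -15/ 8221616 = -0.00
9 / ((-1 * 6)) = -3 / 2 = -1.50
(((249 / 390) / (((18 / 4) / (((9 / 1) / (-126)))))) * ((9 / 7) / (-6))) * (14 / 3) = 83 / 8190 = 0.01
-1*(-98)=98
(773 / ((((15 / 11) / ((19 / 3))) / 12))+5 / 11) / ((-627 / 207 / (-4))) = 653989636 / 11495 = 56893.40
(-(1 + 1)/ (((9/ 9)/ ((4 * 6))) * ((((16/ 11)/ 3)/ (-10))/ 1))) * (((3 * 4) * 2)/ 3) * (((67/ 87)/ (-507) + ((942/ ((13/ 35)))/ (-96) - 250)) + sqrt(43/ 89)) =-10729488385/ 4901 + 7920 * sqrt(3827)/ 89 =-2183739.63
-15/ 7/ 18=-5/ 42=-0.12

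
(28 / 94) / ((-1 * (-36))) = 7 / 846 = 0.01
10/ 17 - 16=-262/ 17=-15.41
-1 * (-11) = 11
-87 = -87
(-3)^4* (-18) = -1458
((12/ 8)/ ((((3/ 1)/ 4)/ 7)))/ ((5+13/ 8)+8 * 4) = 112/ 309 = 0.36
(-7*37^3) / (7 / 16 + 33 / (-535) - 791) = 3035127760 / 6767743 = 448.47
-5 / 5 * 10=-10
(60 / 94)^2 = 900 / 2209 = 0.41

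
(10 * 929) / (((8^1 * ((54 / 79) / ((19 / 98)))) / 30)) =34860725 / 3528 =9881.16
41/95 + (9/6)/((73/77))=27931/13870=2.01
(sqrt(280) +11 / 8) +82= 2 * sqrt(70) +667 / 8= 100.11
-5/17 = -0.29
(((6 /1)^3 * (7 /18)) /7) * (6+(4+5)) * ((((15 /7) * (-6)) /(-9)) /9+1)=1460 /7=208.57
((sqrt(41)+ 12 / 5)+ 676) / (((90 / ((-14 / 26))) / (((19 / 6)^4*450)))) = -193396364 / 1053 - 4561235*sqrt(41) / 16848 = -185395.77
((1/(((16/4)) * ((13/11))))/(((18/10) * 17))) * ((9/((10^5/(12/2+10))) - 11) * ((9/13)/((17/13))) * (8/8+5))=-0.24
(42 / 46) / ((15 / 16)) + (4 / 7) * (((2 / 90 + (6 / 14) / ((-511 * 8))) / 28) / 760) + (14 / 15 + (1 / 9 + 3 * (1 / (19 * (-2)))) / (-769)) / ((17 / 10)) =7319590871982253 / 4806323025470400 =1.52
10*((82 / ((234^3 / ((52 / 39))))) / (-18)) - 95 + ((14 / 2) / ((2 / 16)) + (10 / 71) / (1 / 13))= -114119745644 / 3070292121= -37.17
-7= -7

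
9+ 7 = 16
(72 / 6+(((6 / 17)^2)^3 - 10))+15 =410385329 / 24137569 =17.00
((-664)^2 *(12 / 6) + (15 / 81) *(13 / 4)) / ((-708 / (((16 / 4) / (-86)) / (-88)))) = -95233601 / 144669888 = -0.66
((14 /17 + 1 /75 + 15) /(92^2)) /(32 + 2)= 631 /11466075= 0.00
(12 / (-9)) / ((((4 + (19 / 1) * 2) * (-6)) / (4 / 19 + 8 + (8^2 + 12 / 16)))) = 5545 / 14364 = 0.39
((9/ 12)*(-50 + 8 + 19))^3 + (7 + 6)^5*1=23434243/ 64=366160.05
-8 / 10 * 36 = -144 / 5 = -28.80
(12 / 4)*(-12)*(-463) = 16668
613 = 613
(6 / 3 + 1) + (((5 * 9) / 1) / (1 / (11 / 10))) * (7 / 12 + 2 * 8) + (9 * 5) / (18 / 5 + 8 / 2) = 126129 / 152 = 829.80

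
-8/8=-1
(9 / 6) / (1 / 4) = 6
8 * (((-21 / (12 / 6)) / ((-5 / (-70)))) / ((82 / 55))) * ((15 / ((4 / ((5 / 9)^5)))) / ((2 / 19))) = -800078125 / 538002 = -1487.13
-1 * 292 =-292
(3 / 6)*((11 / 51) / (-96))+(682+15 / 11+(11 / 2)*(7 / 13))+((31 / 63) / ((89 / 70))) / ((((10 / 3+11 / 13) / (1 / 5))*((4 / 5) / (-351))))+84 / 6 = 14060983601545 / 20313513792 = 692.20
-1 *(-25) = 25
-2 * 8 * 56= -896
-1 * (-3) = 3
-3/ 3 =-1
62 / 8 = 31 / 4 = 7.75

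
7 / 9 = 0.78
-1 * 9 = -9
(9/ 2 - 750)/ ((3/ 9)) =-4473/ 2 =-2236.50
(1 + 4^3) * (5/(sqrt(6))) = 325 * sqrt(6)/6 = 132.68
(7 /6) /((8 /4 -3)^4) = 7 /6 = 1.17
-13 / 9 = -1.44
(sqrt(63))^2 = 63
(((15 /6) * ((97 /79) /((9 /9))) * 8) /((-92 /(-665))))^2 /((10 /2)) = 20804475125 /3301489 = 6301.54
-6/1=-6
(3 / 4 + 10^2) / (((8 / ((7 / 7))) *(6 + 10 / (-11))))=4433 / 1792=2.47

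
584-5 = 579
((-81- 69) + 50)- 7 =-107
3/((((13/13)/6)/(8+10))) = 324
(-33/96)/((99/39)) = -13/96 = -0.14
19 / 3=6.33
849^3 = 611960049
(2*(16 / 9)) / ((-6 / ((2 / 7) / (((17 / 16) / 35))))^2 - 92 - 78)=-204800 / 9768591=-0.02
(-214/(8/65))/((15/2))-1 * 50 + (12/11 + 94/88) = -279.67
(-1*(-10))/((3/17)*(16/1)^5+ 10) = 85/1572949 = 0.00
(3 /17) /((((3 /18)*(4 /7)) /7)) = 12.97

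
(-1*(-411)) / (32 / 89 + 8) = 12193 / 248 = 49.17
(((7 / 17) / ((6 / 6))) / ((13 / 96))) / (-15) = -0.20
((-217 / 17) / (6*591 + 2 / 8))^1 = -868 / 241145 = -0.00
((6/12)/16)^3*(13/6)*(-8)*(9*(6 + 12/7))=-0.04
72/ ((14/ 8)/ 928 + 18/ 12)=267264/ 5575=47.94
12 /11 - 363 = -3981 /11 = -361.91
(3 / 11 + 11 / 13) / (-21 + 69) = 10 / 429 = 0.02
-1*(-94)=94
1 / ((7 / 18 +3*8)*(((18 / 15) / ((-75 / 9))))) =-125 / 439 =-0.28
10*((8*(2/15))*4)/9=128/27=4.74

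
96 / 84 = 8 / 7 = 1.14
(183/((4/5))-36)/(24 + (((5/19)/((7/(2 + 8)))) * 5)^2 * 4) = 13638219/2698144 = 5.05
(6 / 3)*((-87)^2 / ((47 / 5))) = 75690 / 47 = 1610.43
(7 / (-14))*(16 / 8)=-1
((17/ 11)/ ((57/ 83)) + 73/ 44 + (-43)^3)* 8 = -398787502/ 627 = -636024.72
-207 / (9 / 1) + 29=6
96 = 96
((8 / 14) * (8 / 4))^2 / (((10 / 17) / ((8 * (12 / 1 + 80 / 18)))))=644096 / 2205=292.11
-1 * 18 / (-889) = 18 / 889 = 0.02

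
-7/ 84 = -1/ 12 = -0.08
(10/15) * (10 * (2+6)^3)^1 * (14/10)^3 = 702464/75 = 9366.19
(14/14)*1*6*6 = 36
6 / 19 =0.32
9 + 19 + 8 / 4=30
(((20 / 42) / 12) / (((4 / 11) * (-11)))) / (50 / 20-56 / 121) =-605 / 124236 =-0.00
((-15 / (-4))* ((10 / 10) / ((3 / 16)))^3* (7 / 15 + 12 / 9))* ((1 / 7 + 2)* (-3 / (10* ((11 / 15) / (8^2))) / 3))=-1474560 / 77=-19150.13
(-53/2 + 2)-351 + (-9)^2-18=-312.50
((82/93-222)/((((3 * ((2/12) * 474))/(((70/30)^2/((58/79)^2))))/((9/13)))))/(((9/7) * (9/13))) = -139305677/19005759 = -7.33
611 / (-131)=-611 / 131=-4.66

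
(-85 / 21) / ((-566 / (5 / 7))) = 425 / 83202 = 0.01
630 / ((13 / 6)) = 3780 / 13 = 290.77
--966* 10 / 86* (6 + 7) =62790 / 43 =1460.23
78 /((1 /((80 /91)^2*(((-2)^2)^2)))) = 614400 /637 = 964.52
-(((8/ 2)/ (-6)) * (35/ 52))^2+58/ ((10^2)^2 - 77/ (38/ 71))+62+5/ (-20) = 70130892691/ 1139329386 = 61.55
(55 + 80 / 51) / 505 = 577 / 5151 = 0.11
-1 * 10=-10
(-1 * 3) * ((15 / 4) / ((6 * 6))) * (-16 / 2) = 5 / 2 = 2.50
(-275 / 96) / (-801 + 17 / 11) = 3025 / 844224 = 0.00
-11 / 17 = -0.65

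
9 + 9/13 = 126/13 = 9.69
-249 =-249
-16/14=-8/7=-1.14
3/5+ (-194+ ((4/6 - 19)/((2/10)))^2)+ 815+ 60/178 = 36143983/4005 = 9024.71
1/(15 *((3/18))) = 0.40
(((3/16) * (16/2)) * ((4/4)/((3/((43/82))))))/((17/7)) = 301/2788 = 0.11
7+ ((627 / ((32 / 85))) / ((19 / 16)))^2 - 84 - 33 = 7867585 / 4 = 1966896.25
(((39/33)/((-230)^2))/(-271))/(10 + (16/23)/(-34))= -221/26753282600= -0.00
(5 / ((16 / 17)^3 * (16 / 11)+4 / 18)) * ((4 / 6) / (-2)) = -162129 / 139582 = -1.16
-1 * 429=-429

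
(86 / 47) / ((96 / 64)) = 172 / 141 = 1.22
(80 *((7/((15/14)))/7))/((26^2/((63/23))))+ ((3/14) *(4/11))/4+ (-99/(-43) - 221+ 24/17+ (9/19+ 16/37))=-66462679138333/307615322014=-216.06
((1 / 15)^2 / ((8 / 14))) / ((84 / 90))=1 / 120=0.01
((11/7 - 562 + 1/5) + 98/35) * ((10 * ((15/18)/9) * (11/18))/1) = -536525/1701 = -315.42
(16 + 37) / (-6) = -53 / 6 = -8.83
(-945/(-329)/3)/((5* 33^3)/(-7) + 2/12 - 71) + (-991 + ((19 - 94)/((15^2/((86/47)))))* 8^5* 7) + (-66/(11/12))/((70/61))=-150405297905567/1067030895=-140956.84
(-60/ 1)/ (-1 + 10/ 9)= -540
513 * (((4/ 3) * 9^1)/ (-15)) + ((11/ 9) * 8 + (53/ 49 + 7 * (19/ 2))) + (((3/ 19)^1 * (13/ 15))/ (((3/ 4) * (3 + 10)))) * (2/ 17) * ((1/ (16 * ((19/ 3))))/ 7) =-901346707/ 2706417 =-333.04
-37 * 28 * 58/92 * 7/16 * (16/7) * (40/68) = -150220/391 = -384.19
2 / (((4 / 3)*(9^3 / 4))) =2 / 243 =0.01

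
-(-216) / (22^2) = 54 / 121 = 0.45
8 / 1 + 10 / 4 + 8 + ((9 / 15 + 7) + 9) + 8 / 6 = 1093 / 30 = 36.43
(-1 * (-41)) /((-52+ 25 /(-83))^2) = 282449 /18844281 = 0.01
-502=-502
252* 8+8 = 2024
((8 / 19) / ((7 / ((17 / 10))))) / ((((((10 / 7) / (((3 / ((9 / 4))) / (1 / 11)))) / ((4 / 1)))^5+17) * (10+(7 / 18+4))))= 2215587460939776 / 5300023701765902005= 0.00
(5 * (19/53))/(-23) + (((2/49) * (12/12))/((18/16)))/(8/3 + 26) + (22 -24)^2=30230453/7705299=3.92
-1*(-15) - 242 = -227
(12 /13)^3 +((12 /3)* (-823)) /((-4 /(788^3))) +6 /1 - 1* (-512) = 884725500523006 /2197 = 402697087174.79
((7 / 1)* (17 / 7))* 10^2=1700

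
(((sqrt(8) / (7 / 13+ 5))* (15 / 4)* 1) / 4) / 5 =0.10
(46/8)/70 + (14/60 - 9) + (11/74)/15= -89869/10360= -8.67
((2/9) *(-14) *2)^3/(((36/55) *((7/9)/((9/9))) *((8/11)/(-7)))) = 3320240/729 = 4554.51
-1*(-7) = 7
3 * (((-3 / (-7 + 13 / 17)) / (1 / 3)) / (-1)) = -459 / 106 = -4.33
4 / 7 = 0.57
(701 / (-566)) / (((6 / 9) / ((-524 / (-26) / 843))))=-91831 / 2067598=-0.04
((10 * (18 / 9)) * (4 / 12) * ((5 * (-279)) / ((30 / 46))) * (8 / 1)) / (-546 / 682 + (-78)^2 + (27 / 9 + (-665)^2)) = -38901280 / 152874119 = -0.25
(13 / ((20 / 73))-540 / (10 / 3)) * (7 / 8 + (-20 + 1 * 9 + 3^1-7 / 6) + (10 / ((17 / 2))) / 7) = 53153491 / 57120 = 930.56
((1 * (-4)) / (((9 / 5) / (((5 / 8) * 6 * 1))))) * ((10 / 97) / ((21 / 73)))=-18250 / 6111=-2.99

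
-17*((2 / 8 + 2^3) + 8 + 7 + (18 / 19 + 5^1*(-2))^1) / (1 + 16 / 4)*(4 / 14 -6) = 36686 / 133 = 275.83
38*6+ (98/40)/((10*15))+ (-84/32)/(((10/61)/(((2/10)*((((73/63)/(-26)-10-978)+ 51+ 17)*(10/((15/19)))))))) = 8786612057/234000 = 37549.62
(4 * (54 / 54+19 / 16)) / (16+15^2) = 0.04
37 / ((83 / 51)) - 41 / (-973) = 1839454 / 80759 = 22.78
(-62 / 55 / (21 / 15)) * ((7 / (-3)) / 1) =62 / 33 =1.88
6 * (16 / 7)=96 / 7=13.71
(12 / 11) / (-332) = -3 / 913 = -0.00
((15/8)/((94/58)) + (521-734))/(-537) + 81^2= 441608095/67304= 6561.39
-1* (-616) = 616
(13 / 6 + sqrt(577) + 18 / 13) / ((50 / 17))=4709 / 3900 + 17 * sqrt(577) / 50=9.37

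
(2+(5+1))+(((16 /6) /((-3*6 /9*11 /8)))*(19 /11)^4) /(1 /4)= -12815864 /483153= -26.53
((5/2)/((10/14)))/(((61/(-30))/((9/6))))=-315/122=-2.58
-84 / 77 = -12 / 11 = -1.09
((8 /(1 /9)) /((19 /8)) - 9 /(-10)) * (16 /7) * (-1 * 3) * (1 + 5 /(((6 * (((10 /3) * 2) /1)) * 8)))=-231309 /1064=-217.40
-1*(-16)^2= -256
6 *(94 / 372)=47 / 31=1.52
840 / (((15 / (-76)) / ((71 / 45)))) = -6715.02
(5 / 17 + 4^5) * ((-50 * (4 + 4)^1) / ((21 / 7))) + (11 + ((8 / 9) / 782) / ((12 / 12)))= -480560087 / 3519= -136561.55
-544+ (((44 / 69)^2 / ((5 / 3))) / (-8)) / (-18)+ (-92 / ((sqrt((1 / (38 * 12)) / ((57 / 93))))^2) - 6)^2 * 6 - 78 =272367839470126591 / 68629815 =3968651809.28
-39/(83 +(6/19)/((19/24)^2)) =-267501/572753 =-0.47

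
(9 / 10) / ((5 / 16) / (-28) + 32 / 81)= 2.34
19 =19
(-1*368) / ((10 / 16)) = -2944 / 5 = -588.80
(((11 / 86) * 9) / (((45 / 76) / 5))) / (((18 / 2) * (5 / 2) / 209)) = 174724 / 1935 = 90.30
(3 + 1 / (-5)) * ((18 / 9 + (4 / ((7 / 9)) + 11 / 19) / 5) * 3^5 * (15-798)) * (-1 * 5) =795704958 / 95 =8375841.66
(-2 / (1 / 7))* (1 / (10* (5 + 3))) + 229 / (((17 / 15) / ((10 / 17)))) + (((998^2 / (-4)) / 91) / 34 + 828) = 911212447 / 1051960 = 866.20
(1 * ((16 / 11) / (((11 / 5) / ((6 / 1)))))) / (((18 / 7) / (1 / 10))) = 56 / 363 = 0.15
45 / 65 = 0.69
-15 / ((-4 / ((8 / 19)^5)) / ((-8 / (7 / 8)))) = -7864320 / 17332693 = -0.45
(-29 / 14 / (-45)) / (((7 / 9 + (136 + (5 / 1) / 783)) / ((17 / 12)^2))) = 243049 / 359862720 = 0.00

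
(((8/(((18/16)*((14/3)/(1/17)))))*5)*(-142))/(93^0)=-22720/357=-63.64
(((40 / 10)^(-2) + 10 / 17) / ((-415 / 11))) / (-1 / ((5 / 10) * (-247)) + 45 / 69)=-1005537 / 38492080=-0.03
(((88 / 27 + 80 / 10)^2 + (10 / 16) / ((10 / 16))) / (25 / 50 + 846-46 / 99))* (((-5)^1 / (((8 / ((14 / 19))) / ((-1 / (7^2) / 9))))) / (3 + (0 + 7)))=0.00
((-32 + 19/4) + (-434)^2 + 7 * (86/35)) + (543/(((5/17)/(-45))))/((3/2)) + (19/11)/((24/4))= 87753757/660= 132960.24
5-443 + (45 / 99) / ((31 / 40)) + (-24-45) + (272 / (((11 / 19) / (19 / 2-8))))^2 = 1860999067 / 3751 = 496134.12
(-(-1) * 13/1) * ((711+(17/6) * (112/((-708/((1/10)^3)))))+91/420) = 1227381389/132750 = 9245.81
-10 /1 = -10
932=932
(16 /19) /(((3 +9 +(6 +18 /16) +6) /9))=384 /1273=0.30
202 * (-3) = -606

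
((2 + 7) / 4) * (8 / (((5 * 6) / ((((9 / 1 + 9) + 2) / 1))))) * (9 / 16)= 27 / 4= 6.75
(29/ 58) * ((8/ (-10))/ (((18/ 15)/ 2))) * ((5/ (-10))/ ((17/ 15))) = 0.29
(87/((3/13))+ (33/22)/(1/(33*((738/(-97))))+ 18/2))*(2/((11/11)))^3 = 661064672/219089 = 3017.33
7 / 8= 0.88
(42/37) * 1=42/37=1.14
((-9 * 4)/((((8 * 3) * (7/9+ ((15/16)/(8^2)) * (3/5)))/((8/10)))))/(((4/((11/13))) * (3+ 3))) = -2304/42835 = -0.05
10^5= 100000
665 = 665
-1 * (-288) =288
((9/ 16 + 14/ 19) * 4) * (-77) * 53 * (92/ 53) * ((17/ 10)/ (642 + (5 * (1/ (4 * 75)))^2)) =-10949400/ 112309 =-97.49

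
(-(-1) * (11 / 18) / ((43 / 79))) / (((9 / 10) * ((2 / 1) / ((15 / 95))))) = 4345 / 44118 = 0.10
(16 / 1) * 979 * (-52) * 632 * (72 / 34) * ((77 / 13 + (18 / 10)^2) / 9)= -471698427904 / 425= -1109878653.89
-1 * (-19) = 19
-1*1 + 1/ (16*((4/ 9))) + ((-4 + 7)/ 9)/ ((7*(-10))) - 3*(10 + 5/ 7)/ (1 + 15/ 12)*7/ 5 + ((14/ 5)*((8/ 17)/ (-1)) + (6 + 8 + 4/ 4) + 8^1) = 93473/ 114240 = 0.82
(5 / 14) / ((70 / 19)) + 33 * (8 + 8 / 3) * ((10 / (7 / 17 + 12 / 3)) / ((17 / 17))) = 2346013 / 2940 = 797.96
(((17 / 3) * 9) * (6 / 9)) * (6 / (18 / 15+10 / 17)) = 4335 / 38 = 114.08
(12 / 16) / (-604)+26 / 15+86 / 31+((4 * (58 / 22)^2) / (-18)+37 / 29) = 50115906307 / 11826452880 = 4.24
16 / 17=0.94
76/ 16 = 19/ 4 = 4.75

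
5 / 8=0.62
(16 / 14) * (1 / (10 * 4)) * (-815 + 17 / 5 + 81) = -3653 / 175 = -20.87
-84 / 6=-14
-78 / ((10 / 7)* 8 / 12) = -819 / 10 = -81.90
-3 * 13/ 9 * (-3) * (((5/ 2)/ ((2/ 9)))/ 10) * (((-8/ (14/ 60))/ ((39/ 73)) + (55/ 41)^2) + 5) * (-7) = 39496095/ 6724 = 5873.90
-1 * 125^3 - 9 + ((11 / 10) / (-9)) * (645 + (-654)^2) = -60164677 / 30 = -2005489.23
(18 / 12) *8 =12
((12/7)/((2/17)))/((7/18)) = 1836/49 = 37.47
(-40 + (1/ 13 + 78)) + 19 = 742/ 13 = 57.08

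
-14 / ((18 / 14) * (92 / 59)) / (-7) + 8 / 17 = 10333 / 7038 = 1.47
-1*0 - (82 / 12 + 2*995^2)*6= -11880341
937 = 937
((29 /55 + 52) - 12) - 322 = -15481 /55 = -281.47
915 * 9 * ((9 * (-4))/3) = -98820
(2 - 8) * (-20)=120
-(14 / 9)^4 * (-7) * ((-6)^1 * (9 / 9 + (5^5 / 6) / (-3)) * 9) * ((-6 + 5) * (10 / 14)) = -596792560 / 2187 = -272881.83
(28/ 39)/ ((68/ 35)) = 245/ 663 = 0.37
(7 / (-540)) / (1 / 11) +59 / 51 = 9311 / 9180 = 1.01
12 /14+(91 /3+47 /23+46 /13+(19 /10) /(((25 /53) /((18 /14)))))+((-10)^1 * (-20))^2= 8979407573 /224250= 40041.95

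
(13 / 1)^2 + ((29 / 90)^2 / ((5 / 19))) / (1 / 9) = 776479 / 4500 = 172.55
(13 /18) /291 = 0.00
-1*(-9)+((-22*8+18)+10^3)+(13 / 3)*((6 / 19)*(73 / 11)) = 179757 / 209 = 860.08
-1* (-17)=17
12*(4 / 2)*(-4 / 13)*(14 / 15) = -448 / 65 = -6.89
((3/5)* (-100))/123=-20/41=-0.49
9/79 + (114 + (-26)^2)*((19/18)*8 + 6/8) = 10329017/1422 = 7263.73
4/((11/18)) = 72/11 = 6.55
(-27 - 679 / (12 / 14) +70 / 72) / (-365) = 5891 / 2628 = 2.24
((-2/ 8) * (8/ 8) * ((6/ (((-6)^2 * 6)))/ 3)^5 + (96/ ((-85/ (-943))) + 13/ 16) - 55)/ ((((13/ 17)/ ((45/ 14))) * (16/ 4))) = 5049907953912491/ 4754092621824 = 1062.22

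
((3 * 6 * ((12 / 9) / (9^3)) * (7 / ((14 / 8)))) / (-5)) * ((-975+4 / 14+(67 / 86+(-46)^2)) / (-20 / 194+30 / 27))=-66689731 / 2234925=-29.84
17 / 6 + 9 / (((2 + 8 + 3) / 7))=599 / 78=7.68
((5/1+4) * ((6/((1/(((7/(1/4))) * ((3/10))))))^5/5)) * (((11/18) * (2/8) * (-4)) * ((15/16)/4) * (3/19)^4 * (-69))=1464336149450328/407253125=3595641.28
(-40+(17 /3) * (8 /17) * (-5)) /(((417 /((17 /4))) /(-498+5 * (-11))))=376040 /1251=300.59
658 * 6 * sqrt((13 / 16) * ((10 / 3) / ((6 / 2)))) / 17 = 329 * sqrt(130) / 17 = 220.66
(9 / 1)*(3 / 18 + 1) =21 / 2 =10.50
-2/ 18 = -1/ 9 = -0.11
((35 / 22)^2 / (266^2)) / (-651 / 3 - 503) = -5 / 100641024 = -0.00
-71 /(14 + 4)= -71 /18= -3.94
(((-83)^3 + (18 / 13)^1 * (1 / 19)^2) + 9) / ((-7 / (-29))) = -77817269944 / 32851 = -2368794.56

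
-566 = -566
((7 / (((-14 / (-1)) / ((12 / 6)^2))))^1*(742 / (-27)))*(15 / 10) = -742 / 9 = -82.44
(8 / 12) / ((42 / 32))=32 / 63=0.51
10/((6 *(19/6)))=10/19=0.53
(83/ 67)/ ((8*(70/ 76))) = 1577/ 9380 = 0.17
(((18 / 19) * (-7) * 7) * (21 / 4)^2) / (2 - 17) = 64827 / 760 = 85.30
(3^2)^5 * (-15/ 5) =-177147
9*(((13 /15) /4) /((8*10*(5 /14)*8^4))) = 273 /16384000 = 0.00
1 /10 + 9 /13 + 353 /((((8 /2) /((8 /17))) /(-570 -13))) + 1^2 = -53503779 /2210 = -24209.85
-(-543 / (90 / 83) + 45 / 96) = 240143 / 480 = 500.30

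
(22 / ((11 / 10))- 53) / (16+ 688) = -3 / 64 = -0.05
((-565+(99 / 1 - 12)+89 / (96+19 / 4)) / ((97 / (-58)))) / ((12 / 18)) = 16728186 / 39091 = 427.93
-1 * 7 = -7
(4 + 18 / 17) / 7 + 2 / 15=1528 / 1785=0.86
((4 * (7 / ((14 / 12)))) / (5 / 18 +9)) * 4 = 10.35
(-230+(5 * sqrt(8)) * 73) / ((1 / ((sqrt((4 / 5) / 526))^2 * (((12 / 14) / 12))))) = -46 / 1841+146 * sqrt(2) / 1841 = 0.09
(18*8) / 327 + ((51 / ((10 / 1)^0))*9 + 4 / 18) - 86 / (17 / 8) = 6990865 / 16677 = 419.19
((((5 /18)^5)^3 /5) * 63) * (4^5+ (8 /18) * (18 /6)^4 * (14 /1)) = 8160400390625 /93703341895520256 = 0.00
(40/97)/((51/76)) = 0.61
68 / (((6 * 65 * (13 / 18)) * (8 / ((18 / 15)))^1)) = 153 / 4225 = 0.04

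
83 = 83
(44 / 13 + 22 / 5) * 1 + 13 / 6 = 3881 / 390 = 9.95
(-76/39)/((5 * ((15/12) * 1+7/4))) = -76/585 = -0.13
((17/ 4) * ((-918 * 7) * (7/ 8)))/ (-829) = 382347/ 13264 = 28.83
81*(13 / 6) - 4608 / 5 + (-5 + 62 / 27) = -202177 / 270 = -748.80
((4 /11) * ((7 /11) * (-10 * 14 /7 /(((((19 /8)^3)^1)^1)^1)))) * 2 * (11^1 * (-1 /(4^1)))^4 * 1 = -271040 /6859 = -39.52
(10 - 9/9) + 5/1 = 14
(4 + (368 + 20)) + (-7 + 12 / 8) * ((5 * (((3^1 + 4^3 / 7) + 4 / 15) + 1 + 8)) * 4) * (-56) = 396824 / 3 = 132274.67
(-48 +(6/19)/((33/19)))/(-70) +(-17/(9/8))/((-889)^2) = 267233921/391208895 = 0.68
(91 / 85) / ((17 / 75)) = 1365 / 289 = 4.72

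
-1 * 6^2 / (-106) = 18 / 53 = 0.34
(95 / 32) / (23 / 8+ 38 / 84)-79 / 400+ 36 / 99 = 2603129 / 2459600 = 1.06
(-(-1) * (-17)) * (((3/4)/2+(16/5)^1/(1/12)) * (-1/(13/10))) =26367/52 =507.06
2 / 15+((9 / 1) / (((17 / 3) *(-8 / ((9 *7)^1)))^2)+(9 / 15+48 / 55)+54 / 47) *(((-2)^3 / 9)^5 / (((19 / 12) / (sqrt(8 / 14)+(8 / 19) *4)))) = -2295208242578 / 196604348985 - 145088884736 *sqrt(7) / 72433181205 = -16.97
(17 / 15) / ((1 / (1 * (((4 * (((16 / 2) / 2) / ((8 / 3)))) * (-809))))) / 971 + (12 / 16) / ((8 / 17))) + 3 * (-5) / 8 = -5595393097 / 4807498040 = -1.16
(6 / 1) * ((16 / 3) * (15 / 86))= 240 / 43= 5.58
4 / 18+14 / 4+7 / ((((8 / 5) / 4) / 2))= 697 / 18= 38.72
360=360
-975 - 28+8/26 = -13035/13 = -1002.69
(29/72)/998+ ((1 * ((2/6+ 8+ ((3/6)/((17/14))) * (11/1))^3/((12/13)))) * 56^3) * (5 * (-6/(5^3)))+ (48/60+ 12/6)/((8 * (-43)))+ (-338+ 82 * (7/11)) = -1216947666473643049933/12523687030800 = -97171676.64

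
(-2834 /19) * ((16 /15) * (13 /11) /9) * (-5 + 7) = -1178944 /28215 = -41.78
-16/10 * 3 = -24/5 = -4.80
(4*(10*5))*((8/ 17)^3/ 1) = 102400/ 4913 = 20.84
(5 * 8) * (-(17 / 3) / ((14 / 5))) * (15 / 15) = -1700 / 21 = -80.95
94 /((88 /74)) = 1739 /22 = 79.05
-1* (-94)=94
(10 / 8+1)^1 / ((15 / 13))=39 / 20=1.95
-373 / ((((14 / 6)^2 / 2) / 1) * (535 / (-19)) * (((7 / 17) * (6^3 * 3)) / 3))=120479 / 2202060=0.05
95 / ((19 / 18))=90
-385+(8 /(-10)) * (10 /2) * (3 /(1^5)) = -397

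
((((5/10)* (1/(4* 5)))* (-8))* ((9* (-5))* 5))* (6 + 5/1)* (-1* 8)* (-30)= 118800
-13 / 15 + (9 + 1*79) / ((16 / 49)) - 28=7219 / 30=240.63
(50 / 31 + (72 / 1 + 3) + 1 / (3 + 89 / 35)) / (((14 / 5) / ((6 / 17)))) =9.68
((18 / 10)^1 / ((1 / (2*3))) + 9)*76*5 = 7524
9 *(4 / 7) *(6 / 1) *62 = 13392 / 7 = 1913.14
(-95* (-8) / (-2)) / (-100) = 19 / 5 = 3.80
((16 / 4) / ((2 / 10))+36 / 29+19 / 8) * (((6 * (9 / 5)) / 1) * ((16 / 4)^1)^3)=2366928 / 145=16323.64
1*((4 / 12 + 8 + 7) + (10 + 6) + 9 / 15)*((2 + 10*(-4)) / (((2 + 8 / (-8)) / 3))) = -18202 / 5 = -3640.40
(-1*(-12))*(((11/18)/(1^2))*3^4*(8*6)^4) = 3153199104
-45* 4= -180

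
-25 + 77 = 52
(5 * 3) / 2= 15 / 2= 7.50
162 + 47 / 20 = 3287 / 20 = 164.35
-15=-15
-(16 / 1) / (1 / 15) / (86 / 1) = -120 / 43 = -2.79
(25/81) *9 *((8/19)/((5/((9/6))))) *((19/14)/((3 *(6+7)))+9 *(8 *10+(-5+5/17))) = 62902430/264537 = 237.78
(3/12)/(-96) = -1/384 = -0.00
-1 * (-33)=33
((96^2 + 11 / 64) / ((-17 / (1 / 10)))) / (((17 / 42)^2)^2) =-22942340127 / 11358856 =-2019.78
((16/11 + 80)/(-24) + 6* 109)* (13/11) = 279110/363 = 768.90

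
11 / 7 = 1.57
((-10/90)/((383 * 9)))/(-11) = 1/341253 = 0.00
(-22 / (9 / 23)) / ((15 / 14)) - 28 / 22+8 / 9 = -78494 / 1485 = -52.86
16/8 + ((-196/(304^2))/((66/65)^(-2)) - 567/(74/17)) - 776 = -816485421357/902933200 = -904.26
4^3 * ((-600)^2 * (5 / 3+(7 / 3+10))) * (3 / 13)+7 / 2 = 1935360091 / 26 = 74436926.58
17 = 17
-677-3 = -680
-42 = -42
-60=-60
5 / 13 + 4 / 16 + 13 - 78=-3347 / 52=-64.37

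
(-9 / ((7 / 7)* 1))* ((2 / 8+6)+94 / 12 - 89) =2697 / 4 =674.25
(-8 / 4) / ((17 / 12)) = -24 / 17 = -1.41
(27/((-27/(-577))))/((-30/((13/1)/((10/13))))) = -97513/300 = -325.04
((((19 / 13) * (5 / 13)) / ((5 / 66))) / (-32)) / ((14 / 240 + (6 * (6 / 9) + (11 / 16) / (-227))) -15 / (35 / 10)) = 14944545 / 14849861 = 1.01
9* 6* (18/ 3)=324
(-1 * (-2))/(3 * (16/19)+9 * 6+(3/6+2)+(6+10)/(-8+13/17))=9348/265553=0.04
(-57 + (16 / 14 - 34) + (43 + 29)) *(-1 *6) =750 / 7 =107.14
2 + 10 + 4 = 16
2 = 2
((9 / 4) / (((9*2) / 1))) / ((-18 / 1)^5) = -1 / 15116544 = -0.00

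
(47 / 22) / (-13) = -47 / 286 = -0.16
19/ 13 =1.46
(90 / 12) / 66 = 5 / 44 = 0.11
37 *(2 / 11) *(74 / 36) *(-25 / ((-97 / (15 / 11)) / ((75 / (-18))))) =-4278125 / 211266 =-20.25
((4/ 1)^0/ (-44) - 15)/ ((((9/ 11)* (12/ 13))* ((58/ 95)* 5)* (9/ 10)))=-816335/ 112752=-7.24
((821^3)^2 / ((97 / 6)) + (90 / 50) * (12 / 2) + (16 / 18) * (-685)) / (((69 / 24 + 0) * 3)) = 661473871229609104096 / 301185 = 2196237764927234.44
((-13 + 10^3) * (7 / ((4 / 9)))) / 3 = 20727 / 4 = 5181.75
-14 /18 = -7 /9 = -0.78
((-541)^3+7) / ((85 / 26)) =-242167692 / 5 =-48433538.40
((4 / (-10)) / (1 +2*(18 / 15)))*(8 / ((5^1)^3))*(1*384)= -6144 / 2125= -2.89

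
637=637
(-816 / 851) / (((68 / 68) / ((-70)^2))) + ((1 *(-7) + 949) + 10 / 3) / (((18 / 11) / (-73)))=-1076951354 / 22977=-46870.84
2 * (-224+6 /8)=-893 /2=-446.50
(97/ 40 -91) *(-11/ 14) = 38973/ 560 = 69.59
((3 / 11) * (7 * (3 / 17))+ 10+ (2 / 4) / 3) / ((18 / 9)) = 11785 / 2244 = 5.25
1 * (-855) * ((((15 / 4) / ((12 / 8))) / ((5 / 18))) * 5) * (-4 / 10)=15390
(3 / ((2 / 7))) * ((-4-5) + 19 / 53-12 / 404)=-974757 / 10706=-91.05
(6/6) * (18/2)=9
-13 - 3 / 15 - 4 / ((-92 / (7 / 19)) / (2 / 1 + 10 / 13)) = -13.16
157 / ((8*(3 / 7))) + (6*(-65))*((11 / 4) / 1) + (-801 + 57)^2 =552509.29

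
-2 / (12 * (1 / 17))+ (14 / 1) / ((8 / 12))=109 / 6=18.17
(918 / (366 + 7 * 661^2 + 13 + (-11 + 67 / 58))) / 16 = 783 / 41743844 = 0.00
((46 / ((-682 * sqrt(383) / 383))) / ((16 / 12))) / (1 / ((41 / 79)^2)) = -115989 * sqrt(383) / 8512724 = -0.27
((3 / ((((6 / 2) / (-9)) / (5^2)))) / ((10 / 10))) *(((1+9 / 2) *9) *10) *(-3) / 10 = 66825 / 2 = 33412.50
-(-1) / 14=1 / 14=0.07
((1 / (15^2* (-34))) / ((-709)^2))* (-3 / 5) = 0.00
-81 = -81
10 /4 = 5 /2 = 2.50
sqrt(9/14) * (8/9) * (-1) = -4 * sqrt(14)/21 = -0.71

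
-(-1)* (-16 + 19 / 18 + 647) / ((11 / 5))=56885 / 198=287.30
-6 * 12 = -72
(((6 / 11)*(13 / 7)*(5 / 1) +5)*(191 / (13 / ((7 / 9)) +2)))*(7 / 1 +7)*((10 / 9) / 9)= 20723500 / 116721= 177.55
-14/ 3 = -4.67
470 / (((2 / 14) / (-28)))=-92120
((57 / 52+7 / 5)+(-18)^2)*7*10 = 594223 / 26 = 22854.73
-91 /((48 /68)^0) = -91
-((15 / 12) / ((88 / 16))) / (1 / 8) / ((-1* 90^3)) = 1 / 400950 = 0.00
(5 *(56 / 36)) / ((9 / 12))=280 / 27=10.37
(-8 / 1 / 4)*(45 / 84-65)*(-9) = -16245 / 14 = -1160.36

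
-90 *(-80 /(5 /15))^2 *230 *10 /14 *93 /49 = -554428800000 /343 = -1616410495.63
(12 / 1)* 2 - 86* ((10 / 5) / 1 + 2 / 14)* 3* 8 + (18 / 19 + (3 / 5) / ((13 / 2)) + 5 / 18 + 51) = -676365041 / 155610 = -4346.54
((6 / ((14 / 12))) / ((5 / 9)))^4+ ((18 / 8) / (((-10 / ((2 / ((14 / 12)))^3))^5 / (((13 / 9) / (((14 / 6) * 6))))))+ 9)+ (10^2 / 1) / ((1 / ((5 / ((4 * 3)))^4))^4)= 7352.57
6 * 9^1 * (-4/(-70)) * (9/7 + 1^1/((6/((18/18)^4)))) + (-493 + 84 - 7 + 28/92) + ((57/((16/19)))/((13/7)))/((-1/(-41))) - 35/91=1269049807/1172080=1082.73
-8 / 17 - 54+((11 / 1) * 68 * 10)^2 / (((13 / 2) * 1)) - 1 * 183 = 1902261119 / 221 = 8607516.38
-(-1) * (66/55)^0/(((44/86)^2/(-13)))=-24037/484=-49.66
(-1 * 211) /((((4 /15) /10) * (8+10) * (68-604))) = 5275 /6432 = 0.82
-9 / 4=-2.25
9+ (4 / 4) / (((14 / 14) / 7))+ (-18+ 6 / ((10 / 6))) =8 / 5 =1.60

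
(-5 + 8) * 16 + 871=919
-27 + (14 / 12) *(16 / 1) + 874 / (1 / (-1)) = -2647 / 3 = -882.33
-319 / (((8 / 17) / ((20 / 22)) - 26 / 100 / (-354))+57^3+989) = -95987100 / 56022319781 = -0.00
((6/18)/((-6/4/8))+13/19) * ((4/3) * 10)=-7480/513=-14.58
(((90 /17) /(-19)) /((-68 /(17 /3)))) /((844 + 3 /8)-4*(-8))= 20 /754851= 0.00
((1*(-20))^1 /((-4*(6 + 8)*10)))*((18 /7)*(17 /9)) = 0.17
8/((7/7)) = 8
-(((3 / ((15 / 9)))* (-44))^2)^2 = -24591257856 / 625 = -39346012.57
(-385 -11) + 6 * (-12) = -468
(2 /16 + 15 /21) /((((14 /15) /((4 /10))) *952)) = 141 /373184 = 0.00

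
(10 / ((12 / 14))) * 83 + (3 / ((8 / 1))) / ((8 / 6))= 92987 / 96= 968.61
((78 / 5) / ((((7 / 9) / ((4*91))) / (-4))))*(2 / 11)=-292032 / 55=-5309.67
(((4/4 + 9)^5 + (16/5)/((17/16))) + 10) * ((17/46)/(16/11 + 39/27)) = 420804747/33005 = 12749.73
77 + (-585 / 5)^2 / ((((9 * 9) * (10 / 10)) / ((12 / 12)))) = 246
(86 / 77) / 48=43 / 1848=0.02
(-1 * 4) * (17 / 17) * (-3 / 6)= 2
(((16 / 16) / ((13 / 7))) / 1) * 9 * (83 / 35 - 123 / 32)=-14841 / 2080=-7.14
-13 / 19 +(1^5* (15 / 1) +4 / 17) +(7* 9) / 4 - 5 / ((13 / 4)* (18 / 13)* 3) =1044103 / 34884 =29.93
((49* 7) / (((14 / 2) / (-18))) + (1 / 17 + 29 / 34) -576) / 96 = -49541 / 3264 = -15.18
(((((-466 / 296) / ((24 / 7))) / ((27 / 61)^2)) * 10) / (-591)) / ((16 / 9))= 30344755 / 1360302336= 0.02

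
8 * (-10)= -80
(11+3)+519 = 533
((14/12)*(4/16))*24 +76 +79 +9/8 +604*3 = 15801/8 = 1975.12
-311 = -311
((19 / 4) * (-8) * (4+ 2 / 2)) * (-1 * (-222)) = -42180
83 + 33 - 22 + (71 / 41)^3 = 6836485 / 68921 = 99.19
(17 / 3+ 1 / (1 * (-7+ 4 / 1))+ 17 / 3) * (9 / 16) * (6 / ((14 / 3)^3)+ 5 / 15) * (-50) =-1332375 / 10976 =-121.39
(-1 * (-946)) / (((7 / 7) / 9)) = 8514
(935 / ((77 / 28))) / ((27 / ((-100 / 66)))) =-17000 / 891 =-19.08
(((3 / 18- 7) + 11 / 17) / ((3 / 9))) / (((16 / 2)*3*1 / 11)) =-6941 / 816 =-8.51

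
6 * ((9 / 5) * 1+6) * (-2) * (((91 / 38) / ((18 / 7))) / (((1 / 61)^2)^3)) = -426640220083441 / 95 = -4490949685088.85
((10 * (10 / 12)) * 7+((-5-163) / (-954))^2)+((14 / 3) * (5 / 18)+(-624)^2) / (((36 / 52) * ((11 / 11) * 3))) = 384029565908 / 2047761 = 187536.32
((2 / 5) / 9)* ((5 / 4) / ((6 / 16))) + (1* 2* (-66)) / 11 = -320 / 27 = -11.85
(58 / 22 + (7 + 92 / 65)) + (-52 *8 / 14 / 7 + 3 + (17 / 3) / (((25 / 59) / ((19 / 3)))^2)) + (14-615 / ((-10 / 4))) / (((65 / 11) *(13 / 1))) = 11634586108 / 9095625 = 1279.14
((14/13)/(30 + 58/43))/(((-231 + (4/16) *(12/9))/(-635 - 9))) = 145383/1515826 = 0.10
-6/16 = -3/8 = -0.38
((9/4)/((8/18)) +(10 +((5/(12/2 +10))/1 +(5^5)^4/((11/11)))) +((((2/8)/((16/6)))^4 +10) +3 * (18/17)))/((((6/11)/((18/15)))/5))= 18700000000005598493483/17825792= 1049041748047189.07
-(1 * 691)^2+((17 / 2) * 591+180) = -944555 / 2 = -472277.50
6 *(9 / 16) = 27 / 8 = 3.38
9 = 9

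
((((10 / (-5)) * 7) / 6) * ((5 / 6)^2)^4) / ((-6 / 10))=13671875 / 15116544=0.90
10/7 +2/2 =17/7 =2.43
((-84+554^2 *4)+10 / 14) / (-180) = -190957 / 28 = -6819.89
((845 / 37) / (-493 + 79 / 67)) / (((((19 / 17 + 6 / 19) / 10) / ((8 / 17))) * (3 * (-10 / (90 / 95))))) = 113230 / 23520863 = 0.00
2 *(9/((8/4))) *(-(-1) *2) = 18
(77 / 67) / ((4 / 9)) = 693 / 268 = 2.59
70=70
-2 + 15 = 13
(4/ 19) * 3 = 12/ 19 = 0.63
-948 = -948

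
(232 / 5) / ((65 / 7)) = 1624 / 325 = 5.00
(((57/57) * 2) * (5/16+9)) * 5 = 745/8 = 93.12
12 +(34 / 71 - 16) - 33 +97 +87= 10471 / 71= 147.48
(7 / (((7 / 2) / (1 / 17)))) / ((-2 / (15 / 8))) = -15 / 136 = -0.11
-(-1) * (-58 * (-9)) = 522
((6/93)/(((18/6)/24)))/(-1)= -16/31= -0.52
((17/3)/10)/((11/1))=17/330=0.05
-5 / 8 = -0.62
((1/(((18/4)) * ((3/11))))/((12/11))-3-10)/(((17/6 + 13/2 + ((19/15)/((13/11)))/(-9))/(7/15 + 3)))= -670930/145539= -4.61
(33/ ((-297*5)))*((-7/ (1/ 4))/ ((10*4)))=0.02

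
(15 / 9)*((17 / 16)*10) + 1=449 / 24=18.71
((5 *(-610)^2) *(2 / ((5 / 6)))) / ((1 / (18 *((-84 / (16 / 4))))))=-1687845600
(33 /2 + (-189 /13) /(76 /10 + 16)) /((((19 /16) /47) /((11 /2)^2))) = 277138884 /14573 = 19017.28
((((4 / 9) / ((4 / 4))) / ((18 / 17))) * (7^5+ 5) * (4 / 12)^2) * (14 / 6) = 444584 / 243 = 1829.56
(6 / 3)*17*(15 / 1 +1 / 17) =512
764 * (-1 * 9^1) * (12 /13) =-82512 /13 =-6347.08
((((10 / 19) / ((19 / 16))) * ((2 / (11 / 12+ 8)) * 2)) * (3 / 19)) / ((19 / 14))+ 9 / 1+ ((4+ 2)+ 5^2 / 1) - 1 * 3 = 37.02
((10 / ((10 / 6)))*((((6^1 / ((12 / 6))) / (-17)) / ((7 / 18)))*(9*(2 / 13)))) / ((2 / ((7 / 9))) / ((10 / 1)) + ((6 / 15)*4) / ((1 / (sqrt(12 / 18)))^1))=787320 / 1332409- 1632960*sqrt(6) / 1332409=-2.41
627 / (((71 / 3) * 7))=1881 / 497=3.78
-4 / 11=-0.36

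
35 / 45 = 7 / 9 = 0.78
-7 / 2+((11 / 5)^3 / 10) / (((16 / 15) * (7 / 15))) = -7621 / 5600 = -1.36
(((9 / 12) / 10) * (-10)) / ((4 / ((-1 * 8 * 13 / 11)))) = 39 / 22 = 1.77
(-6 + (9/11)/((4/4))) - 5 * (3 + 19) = -1267/11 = -115.18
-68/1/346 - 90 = -15604/173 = -90.20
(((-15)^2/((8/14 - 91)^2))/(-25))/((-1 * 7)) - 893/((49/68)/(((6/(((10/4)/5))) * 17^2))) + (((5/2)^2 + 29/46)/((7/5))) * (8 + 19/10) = -1725111925345187/401401336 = -4297723.43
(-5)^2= 25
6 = 6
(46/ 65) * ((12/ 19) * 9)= 4968/ 1235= 4.02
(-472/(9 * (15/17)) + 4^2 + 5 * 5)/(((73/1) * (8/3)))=-2489/26280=-0.09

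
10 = 10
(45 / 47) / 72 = 5 / 376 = 0.01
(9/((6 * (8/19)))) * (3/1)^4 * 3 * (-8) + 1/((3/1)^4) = -1121929/162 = -6925.49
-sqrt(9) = -3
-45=-45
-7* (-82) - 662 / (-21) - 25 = 12191 / 21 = 580.52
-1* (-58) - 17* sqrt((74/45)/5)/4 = 58 - 17* sqrt(74)/60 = 55.56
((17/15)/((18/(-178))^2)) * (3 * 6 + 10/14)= 17640067/8505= 2074.08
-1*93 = -93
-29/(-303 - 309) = 29/612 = 0.05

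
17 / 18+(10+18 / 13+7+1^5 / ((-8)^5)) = 74104715 / 3833856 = 19.33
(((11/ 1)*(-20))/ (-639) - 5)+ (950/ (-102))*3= -354100/ 10863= -32.60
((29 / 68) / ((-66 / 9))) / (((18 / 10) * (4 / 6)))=-145 / 2992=-0.05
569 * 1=569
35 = 35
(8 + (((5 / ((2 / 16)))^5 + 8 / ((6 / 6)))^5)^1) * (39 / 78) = 5629501733236719149410523546648576016388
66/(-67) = -66/67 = -0.99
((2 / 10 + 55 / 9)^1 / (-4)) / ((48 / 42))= -1.38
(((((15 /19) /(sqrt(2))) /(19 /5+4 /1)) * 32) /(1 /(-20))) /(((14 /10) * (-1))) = 40000 * sqrt(2) /1729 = 32.72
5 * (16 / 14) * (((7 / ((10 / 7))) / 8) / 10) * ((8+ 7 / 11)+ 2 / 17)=11459 / 3740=3.06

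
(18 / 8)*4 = 9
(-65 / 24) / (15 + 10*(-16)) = 13 / 696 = 0.02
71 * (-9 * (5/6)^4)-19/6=-44831/144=-311.33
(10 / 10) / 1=1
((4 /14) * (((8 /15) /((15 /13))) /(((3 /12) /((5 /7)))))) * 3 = 832 /735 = 1.13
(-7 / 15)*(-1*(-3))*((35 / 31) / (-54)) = 49 / 1674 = 0.03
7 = 7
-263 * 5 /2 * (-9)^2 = -106515 /2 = -53257.50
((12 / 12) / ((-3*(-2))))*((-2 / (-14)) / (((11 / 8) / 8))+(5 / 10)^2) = 111 / 616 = 0.18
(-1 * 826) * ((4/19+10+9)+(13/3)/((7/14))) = -1312514/57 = -23026.56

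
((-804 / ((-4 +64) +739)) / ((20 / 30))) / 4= -603 / 1598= -0.38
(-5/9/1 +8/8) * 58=232/9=25.78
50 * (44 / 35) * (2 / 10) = 88 / 7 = 12.57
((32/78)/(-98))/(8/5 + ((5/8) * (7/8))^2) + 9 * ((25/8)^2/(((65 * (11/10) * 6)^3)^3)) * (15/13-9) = -31856681125248449146577889245/14451493096906703111597815556064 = -0.00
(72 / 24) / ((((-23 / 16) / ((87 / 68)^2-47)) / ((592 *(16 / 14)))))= 2980255872 / 46529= 64051.58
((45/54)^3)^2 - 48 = -2223863/46656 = -47.67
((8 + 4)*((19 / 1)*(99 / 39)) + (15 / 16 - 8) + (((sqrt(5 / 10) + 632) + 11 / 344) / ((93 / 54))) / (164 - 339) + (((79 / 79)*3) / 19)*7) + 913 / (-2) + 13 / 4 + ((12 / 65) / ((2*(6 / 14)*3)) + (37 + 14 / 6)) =433856835761 / 2765708400 - 9*sqrt(2) / 5425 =156.87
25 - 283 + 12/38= -257.68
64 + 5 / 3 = 197 / 3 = 65.67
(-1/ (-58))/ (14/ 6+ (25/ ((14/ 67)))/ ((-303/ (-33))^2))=214221/ 46623967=0.00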